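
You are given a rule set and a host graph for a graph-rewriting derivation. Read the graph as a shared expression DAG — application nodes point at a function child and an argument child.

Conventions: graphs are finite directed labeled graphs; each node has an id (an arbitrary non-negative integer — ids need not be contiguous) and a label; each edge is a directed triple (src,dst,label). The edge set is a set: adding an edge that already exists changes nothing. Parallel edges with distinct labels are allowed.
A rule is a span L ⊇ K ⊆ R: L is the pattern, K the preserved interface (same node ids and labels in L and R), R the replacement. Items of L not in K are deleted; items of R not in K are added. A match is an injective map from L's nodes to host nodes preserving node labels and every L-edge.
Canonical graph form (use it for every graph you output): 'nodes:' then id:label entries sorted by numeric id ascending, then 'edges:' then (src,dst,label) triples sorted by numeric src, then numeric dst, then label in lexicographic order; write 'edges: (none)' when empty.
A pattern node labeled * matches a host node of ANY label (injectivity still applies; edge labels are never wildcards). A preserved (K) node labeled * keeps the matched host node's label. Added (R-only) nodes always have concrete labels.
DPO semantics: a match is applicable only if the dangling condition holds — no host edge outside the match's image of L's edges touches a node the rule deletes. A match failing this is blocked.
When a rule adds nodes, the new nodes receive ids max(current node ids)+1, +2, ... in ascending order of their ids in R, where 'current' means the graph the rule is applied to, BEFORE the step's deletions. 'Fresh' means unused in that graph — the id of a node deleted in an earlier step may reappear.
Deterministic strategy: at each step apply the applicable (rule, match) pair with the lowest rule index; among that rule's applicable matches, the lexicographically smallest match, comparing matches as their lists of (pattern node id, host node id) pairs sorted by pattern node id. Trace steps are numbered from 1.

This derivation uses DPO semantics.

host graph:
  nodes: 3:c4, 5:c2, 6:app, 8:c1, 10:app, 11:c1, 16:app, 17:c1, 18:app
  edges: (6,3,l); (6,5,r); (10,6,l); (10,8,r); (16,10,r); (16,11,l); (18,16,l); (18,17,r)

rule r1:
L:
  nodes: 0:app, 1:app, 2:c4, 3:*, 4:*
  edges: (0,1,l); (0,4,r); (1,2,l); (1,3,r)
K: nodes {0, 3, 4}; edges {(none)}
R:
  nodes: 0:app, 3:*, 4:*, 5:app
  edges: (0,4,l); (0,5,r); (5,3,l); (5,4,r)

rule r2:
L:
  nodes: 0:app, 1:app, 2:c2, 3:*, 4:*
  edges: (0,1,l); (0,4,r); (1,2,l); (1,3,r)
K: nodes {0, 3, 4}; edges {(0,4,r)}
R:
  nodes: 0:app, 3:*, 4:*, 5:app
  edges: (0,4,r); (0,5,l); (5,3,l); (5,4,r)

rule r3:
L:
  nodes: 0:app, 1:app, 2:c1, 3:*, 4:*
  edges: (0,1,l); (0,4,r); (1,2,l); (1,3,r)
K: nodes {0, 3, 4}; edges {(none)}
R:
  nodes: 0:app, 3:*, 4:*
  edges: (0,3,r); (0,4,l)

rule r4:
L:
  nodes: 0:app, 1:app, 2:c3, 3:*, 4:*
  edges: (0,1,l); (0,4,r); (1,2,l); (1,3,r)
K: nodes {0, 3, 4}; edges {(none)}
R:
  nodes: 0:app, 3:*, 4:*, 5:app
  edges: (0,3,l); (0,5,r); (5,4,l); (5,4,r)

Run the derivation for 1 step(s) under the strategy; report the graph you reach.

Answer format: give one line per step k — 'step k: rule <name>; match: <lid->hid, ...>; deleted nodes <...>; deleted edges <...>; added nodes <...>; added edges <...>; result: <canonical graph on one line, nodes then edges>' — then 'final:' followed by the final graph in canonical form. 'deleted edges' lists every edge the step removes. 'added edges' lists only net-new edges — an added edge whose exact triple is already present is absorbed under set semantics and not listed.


step 1: rule r1; match: 0->10, 1->6, 2->3, 3->5, 4->8; deleted nodes 3, 6; deleted edges (6,3,l); (6,5,r); (10,6,l); (10,8,r); added nodes 19; added edges (10,8,l); (10,19,r); (19,5,l); (19,8,r); result: nodes: 5:c2, 8:c1, 10:app, 11:c1, 16:app, 17:c1, 18:app, 19:app edges: (10,8,l); (10,19,r); (16,10,r); (16,11,l); (18,16,l); (18,17,r); (19,5,l); (19,8,r)
final:
nodes: 5:c2, 8:c1, 10:app, 11:c1, 16:app, 17:c1, 18:app, 19:app
edges: (10,8,l); (10,19,r); (16,10,r); (16,11,l); (18,16,l); (18,17,r); (19,5,l); (19,8,r)


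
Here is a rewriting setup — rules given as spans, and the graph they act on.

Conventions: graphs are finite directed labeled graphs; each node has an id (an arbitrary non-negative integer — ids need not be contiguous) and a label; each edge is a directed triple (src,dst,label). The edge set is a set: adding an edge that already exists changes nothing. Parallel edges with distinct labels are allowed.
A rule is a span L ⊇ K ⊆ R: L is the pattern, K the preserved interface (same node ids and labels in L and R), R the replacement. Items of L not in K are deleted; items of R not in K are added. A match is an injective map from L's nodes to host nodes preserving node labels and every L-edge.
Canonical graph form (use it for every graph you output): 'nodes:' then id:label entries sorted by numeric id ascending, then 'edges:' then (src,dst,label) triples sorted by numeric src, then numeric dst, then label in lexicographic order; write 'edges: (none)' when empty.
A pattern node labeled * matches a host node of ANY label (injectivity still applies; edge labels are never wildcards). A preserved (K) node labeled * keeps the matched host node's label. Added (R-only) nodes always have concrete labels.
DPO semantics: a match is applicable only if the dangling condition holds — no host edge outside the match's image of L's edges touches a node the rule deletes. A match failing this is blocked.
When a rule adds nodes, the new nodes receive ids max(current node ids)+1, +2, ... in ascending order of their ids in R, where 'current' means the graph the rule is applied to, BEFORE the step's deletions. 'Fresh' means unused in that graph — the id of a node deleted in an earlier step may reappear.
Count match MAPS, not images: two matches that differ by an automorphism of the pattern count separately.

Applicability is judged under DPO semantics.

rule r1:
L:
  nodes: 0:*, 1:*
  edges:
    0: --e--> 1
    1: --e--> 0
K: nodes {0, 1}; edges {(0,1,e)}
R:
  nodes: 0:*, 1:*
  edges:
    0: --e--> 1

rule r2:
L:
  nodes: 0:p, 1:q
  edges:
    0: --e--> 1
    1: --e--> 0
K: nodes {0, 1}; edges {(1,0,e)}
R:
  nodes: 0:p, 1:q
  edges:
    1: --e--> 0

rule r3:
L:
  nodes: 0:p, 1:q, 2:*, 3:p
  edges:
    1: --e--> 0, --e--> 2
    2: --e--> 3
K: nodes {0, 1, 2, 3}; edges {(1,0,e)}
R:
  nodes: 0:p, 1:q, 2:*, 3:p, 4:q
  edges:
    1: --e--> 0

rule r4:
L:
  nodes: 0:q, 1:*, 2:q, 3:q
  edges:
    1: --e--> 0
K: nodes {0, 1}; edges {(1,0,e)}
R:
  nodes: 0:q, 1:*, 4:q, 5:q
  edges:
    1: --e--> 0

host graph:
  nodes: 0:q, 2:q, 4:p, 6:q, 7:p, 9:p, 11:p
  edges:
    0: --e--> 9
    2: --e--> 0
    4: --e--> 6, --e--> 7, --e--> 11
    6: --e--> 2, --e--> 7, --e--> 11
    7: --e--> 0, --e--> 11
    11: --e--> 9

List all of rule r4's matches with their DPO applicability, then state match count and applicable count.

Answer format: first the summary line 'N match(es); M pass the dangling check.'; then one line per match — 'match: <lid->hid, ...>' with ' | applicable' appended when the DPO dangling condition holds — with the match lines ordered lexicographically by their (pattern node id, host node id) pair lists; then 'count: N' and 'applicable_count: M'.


4 match(es); 0 pass the dangling check.
match: 0->0, 1->7, 2->2, 3->6
match: 0->0, 1->7, 2->6, 3->2
match: 0->6, 1->4, 2->0, 3->2
match: 0->6, 1->4, 2->2, 3->0
count: 4
applicable_count: 0


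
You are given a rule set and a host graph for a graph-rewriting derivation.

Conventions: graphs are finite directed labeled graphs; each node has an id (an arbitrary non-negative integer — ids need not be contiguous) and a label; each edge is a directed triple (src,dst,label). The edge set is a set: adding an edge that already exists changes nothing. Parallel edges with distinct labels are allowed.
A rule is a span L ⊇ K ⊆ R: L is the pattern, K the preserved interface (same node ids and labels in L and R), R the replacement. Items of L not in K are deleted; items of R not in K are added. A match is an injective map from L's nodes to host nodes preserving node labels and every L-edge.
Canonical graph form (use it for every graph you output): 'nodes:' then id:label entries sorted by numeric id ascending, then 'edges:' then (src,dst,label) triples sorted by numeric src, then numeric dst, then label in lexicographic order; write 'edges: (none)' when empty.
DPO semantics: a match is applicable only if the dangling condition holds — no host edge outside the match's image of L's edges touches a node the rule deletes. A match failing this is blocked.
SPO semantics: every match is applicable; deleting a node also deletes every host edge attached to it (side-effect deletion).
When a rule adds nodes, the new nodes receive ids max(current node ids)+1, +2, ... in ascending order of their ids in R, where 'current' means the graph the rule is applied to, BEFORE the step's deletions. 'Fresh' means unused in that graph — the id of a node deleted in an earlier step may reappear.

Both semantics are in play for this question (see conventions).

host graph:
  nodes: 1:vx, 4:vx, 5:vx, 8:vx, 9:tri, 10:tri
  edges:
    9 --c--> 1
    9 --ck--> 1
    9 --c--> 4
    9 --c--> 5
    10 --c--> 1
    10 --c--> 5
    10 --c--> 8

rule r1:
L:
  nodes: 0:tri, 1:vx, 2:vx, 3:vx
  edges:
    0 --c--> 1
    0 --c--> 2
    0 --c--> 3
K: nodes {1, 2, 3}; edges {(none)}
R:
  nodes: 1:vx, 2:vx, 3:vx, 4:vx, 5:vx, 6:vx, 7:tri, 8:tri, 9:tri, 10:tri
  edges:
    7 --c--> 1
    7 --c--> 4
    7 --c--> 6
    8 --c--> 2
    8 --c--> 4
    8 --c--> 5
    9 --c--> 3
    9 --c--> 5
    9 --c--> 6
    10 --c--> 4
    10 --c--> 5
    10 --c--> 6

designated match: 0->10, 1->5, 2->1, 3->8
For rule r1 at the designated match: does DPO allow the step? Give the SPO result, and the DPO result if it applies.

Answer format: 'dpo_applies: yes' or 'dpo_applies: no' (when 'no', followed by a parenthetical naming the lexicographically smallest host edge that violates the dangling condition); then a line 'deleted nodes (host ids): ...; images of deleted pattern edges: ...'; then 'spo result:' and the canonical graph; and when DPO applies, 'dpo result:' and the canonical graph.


dpo_applies: yes
deleted nodes (host ids): 10; images of deleted pattern edges: (10,1,c); (10,5,c); (10,8,c)
spo result:
nodes: 1:vx, 4:vx, 5:vx, 8:vx, 9:tri, 11:vx, 12:vx, 13:vx, 14:tri, 15:tri, 16:tri, 17:tri
edges: (9,1,c); (9,1,ck); (9,4,c); (9,5,c); (14,5,c); (14,11,c); (14,13,c); (15,1,c); (15,11,c); (15,12,c); (16,8,c); (16,12,c); (16,13,c); (17,11,c); (17,12,c); (17,13,c)
dpo result:
nodes: 1:vx, 4:vx, 5:vx, 8:vx, 9:tri, 11:vx, 12:vx, 13:vx, 14:tri, 15:tri, 16:tri, 17:tri
edges: (9,1,c); (9,1,ck); (9,4,c); (9,5,c); (14,5,c); (14,11,c); (14,13,c); (15,1,c); (15,11,c); (15,12,c); (16,8,c); (16,12,c); (16,13,c); (17,11,c); (17,12,c); (17,13,c)


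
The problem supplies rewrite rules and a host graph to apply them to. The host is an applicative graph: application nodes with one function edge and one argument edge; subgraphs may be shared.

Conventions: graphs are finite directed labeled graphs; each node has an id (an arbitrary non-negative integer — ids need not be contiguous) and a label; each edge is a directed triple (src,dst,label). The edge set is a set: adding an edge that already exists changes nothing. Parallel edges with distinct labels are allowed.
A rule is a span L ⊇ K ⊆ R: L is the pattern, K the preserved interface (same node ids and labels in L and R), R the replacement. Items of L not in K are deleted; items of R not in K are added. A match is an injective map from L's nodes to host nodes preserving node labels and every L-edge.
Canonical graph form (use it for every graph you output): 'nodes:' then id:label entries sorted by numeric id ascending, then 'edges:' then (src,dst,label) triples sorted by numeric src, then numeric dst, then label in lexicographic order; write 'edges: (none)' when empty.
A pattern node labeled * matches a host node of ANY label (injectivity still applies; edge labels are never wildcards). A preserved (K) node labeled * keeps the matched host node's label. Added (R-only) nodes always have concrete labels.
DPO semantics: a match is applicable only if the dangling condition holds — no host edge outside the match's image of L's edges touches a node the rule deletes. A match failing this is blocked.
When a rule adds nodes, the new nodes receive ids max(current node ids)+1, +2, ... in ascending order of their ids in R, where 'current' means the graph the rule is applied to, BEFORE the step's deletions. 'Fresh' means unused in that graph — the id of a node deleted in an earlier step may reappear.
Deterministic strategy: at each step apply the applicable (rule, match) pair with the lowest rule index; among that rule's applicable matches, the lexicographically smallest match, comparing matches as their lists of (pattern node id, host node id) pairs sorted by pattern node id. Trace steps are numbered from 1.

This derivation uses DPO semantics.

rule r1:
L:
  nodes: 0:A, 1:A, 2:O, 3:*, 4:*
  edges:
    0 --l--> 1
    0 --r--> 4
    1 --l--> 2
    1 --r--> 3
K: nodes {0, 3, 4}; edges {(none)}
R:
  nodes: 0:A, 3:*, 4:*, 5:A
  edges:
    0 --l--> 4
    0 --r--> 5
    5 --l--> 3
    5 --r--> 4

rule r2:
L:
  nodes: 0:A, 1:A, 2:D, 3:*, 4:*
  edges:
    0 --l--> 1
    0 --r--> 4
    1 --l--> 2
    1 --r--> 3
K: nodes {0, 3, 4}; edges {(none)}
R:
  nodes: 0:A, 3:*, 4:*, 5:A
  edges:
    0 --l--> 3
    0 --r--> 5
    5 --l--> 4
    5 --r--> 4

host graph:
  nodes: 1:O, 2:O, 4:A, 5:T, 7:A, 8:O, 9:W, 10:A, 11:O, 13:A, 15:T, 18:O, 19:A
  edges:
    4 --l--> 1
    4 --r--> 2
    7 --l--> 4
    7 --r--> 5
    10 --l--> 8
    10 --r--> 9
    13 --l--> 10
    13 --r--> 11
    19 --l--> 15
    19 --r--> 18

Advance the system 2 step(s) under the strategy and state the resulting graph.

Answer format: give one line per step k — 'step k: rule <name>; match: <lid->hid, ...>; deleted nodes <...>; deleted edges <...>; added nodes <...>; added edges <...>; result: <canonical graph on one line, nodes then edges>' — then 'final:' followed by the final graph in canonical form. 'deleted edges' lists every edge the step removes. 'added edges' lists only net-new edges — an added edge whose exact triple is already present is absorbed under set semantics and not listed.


step 1: rule r1; match: 0->7, 1->4, 2->1, 3->2, 4->5; deleted nodes 1, 4; deleted edges (4,1,l); (4,2,r); (7,4,l); (7,5,r); added nodes 20; added edges (7,5,l); (7,20,r); (20,2,l); (20,5,r); result: nodes: 2:O, 5:T, 7:A, 8:O, 9:W, 10:A, 11:O, 13:A, 15:T, 18:O, 19:A, 20:A edges: (7,5,l); (7,20,r); (10,8,l); (10,9,r); (13,10,l); (13,11,r); (19,15,l); (19,18,r); (20,2,l); (20,5,r)
step 2: rule r1; match: 0->13, 1->10, 2->8, 3->9, 4->11; deleted nodes 8, 10; deleted edges (10,8,l); (10,9,r); (13,10,l); (13,11,r); added nodes 21; added edges (13,11,l); (13,21,r); (21,9,l); (21,11,r); result: nodes: 2:O, 5:T, 7:A, 9:W, 11:O, 13:A, 15:T, 18:O, 19:A, 20:A, 21:A edges: (7,5,l); (7,20,r); (13,11,l); (13,21,r); (19,15,l); (19,18,r); (20,2,l); (20,5,r); (21,9,l); (21,11,r)
final:
nodes: 2:O, 5:T, 7:A, 9:W, 11:O, 13:A, 15:T, 18:O, 19:A, 20:A, 21:A
edges: (7,5,l); (7,20,r); (13,11,l); (13,21,r); (19,15,l); (19,18,r); (20,2,l); (20,5,r); (21,9,l); (21,11,r)


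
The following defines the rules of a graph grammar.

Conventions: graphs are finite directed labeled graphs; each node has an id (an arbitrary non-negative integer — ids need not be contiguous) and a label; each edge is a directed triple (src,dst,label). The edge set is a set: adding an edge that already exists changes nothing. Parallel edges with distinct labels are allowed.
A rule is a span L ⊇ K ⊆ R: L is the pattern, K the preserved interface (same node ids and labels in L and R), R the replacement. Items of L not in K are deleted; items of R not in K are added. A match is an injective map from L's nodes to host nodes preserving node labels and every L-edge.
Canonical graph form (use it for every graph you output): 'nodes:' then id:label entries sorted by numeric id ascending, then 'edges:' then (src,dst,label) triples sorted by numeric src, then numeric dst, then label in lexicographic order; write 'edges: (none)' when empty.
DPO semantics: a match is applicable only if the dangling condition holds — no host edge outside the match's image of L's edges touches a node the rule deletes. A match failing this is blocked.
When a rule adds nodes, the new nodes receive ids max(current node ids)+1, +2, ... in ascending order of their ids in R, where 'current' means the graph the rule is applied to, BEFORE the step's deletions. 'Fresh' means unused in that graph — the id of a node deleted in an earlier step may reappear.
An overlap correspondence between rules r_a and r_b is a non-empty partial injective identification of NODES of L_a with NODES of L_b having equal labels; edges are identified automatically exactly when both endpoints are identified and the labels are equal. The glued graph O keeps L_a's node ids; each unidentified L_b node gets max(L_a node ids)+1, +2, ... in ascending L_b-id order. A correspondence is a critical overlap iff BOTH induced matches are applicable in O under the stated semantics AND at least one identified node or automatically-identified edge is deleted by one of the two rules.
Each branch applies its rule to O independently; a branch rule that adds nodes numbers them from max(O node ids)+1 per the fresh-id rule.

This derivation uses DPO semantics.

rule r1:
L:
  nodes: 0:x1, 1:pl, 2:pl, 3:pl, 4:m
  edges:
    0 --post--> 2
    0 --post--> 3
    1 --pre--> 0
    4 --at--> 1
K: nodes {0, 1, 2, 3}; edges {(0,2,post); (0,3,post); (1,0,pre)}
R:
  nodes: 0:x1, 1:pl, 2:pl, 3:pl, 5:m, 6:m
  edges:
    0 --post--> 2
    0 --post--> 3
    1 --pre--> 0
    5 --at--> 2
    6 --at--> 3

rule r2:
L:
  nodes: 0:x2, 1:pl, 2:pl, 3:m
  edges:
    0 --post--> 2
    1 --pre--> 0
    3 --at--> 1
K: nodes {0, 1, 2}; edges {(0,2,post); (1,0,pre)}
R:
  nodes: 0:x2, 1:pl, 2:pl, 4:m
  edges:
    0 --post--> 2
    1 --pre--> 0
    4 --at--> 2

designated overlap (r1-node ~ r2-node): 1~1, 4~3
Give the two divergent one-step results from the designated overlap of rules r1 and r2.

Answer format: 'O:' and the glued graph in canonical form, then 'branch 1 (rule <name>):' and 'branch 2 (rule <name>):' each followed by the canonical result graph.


O:
nodes: 0:x1, 1:pl, 2:pl, 3:pl, 4:m, 5:x2, 6:pl
edges: (0,2,post); (0,3,post); (1,0,pre); (1,5,pre); (4,1,at); (5,6,post)
branch 1 (rule r1):
nodes: 0:x1, 1:pl, 2:pl, 3:pl, 5:x2, 6:pl, 7:m, 8:m
edges: (0,2,post); (0,3,post); (1,0,pre); (1,5,pre); (5,6,post); (7,2,at); (8,3,at)
branch 2 (rule r2):
nodes: 0:x1, 1:pl, 2:pl, 3:pl, 5:x2, 6:pl, 7:m
edges: (0,2,post); (0,3,post); (1,0,pre); (1,5,pre); (5,6,post); (7,6,at)


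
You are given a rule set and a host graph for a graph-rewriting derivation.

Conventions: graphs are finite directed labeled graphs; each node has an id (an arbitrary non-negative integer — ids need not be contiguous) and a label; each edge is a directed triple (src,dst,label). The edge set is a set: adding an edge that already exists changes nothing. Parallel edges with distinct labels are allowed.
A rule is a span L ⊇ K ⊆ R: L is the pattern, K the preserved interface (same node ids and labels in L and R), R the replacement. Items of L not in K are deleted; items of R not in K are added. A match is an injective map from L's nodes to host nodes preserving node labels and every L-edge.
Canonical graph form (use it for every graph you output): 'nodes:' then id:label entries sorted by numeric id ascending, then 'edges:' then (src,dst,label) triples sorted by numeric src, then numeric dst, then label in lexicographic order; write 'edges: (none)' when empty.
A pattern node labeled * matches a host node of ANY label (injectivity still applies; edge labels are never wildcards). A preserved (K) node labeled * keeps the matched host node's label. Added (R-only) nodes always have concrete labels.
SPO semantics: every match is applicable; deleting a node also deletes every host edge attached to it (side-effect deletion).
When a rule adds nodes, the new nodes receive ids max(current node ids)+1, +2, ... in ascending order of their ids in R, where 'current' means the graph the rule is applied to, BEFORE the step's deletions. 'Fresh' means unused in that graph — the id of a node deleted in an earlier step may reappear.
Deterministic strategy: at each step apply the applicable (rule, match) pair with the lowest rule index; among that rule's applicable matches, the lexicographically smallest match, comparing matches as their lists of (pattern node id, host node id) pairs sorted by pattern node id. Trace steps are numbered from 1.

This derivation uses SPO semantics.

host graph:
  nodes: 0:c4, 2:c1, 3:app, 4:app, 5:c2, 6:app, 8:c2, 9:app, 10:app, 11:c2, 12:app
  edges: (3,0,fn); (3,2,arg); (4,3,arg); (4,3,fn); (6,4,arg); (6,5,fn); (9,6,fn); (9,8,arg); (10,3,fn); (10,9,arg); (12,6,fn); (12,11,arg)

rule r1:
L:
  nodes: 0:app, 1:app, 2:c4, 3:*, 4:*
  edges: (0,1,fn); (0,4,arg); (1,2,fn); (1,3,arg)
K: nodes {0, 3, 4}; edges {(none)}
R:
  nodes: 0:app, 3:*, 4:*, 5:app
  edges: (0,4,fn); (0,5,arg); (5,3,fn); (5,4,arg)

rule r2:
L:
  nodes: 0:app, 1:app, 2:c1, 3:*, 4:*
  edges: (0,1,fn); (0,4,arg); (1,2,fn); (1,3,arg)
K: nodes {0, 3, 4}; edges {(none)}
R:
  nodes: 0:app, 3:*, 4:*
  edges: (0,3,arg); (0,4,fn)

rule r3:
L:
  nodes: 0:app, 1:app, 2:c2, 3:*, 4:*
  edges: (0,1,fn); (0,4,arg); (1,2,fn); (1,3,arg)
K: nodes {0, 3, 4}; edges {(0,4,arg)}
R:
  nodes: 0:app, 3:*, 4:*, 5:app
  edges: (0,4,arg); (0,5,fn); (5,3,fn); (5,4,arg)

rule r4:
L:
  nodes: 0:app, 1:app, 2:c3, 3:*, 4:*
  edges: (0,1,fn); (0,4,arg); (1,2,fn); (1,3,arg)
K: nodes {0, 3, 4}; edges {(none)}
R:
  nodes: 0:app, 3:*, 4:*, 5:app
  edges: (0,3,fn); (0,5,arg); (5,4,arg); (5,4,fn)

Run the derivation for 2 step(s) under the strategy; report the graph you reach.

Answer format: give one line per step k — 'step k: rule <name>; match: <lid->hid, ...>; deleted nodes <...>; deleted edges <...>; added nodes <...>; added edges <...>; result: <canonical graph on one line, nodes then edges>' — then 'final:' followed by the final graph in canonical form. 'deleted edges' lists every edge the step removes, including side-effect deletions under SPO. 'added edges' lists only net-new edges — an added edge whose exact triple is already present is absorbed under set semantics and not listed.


step 1: rule r1; match: 0->10, 1->3, 2->0, 3->2, 4->9; deleted nodes 0, 3; deleted edges (3,0,fn); (3,2,arg); (4,3,arg); (4,3,fn); (10,3,fn); (10,9,arg); added nodes 13; added edges (10,9,fn); (10,13,arg); (13,2,fn); (13,9,arg); result: nodes: 2:c1, 4:app, 5:c2, 6:app, 8:c2, 9:app, 10:app, 11:c2, 12:app, 13:app edges: (6,4,arg); (6,5,fn); (9,6,fn); (9,8,arg); (10,9,fn); (10,13,arg); (12,6,fn); (12,11,arg); (13,2,fn); (13,9,arg)
step 2: rule r3; match: 0->9, 1->6, 2->5, 3->4, 4->8; deleted nodes 5, 6; deleted edges (6,4,arg); (6,5,fn); (9,6,fn); (12,6,fn); added nodes 14; added edges (9,14,fn); (14,4,fn); (14,8,arg); result: nodes: 2:c1, 4:app, 8:c2, 9:app, 10:app, 11:c2, 12:app, 13:app, 14:app edges: (9,8,arg); (9,14,fn); (10,9,fn); (10,13,arg); (12,11,arg); (13,2,fn); (13,9,arg); (14,4,fn); (14,8,arg)
final:
nodes: 2:c1, 4:app, 8:c2, 9:app, 10:app, 11:c2, 12:app, 13:app, 14:app
edges: (9,8,arg); (9,14,fn); (10,9,fn); (10,13,arg); (12,11,arg); (13,2,fn); (13,9,arg); (14,4,fn); (14,8,arg)


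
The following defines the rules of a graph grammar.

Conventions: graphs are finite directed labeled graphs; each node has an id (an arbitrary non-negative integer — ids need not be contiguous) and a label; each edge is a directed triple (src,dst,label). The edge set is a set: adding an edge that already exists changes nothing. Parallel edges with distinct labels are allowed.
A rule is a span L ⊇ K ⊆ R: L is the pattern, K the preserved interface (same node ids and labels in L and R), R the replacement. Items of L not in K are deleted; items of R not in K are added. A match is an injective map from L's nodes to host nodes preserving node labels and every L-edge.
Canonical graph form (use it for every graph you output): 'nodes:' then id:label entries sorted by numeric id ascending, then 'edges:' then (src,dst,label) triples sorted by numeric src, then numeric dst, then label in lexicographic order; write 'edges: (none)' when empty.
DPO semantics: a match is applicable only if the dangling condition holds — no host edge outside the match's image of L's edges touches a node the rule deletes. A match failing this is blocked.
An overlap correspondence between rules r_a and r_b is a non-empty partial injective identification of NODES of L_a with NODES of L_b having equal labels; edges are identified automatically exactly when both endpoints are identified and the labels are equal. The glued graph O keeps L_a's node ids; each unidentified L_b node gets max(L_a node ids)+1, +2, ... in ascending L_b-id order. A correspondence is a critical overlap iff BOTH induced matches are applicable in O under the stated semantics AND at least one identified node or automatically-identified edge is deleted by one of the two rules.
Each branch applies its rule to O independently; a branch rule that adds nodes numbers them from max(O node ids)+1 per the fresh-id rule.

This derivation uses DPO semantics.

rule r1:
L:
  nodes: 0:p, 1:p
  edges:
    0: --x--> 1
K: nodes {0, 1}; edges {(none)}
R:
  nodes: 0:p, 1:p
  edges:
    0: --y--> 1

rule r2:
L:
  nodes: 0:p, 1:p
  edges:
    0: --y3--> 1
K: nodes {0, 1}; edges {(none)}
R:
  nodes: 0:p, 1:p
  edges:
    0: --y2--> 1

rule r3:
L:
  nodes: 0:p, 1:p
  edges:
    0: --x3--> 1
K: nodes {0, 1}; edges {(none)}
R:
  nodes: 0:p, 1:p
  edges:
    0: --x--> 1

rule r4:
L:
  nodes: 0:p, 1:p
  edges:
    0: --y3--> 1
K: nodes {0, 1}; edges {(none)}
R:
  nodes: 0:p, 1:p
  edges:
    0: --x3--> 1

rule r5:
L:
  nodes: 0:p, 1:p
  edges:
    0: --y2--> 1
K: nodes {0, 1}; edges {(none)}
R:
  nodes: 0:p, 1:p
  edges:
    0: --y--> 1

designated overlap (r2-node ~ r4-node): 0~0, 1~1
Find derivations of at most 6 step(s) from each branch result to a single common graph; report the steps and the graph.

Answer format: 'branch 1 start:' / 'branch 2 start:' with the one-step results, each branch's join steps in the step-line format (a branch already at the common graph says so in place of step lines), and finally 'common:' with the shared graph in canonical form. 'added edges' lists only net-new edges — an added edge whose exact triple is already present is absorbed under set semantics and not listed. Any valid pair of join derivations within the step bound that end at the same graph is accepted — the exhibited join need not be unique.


branch 1 start:
nodes: 0:p, 1:p
edges: (0,1,y2)
branch 2 start:
nodes: 0:p, 1:p
edges: (0,1,x3)
branch 1 step 1: rule r5; match: 0->0, 1->1; deleted nodes (none); deleted edges (0,1,y2); added nodes (none); added edges (0,1,y); result: nodes: 0:p, 1:p edges: (0,1,y)
branch 2 step 1: rule r3; match: 0->0, 1->1; deleted nodes (none); deleted edges (0,1,x3); added nodes (none); added edges (0,1,x); result: nodes: 0:p, 1:p edges: (0,1,x)
branch 2 step 2: rule r1; match: 0->0, 1->1; deleted nodes (none); deleted edges (0,1,x); added nodes (none); added edges (0,1,y); result: nodes: 0:p, 1:p edges: (0,1,y)
common:
nodes: 0:p, 1:p
edges: (0,1,y)


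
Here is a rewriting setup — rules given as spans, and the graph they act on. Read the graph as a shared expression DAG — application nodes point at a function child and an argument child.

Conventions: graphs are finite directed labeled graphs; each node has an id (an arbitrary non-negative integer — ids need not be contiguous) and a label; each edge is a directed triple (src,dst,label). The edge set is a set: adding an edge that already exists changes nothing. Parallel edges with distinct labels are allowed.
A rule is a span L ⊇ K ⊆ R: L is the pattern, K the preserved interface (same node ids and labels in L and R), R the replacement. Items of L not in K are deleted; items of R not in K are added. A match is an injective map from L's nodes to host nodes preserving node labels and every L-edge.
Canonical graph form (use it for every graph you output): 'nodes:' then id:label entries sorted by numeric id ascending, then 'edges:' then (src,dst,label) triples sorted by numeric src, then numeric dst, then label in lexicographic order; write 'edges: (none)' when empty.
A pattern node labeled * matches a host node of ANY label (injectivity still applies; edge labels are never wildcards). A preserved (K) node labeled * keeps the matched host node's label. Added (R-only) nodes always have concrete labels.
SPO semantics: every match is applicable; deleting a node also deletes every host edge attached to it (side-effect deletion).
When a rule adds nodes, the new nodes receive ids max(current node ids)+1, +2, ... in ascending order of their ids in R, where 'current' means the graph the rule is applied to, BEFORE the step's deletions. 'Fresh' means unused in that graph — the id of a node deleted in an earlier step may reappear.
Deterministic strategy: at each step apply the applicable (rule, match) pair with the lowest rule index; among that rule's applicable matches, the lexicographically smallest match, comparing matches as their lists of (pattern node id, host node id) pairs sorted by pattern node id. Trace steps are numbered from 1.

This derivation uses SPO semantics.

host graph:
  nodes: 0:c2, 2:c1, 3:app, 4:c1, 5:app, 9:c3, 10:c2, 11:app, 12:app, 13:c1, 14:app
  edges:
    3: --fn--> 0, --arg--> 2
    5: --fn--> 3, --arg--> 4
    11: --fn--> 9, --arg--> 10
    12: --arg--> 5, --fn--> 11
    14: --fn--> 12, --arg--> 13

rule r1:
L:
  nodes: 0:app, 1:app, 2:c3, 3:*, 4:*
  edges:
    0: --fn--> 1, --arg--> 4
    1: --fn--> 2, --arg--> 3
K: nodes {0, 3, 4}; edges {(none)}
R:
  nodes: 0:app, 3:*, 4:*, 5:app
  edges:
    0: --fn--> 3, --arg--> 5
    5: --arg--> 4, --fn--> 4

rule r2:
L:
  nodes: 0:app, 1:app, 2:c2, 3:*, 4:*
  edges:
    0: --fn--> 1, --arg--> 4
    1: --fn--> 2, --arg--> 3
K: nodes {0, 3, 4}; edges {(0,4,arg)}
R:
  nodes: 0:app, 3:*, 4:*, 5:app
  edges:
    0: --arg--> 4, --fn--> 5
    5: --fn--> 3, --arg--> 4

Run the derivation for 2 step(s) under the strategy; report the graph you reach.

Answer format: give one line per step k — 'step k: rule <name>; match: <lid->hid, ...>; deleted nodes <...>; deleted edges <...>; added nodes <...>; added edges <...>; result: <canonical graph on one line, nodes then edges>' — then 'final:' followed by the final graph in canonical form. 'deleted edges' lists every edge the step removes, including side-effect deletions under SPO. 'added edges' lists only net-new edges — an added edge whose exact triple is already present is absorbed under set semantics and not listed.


step 1: rule r1; match: 0->12, 1->11, 2->9, 3->10, 4->5; deleted nodes 9, 11; deleted edges (11,9,fn); (11,10,arg); (12,5,arg); (12,11,fn); added nodes 15; added edges (12,10,fn); (12,15,arg); (15,5,arg); (15,5,fn); result: nodes: 0:c2, 2:c1, 3:app, 4:c1, 5:app, 10:c2, 12:app, 13:c1, 14:app, 15:app edges: (3,0,fn); (3,2,arg); (5,3,fn); (5,4,arg); (12,10,fn); (12,15,arg); (14,12,fn); (14,13,arg); (15,5,arg); (15,5,fn)
step 2: rule r2; match: 0->5, 1->3, 2->0, 3->2, 4->4; deleted nodes 0, 3; deleted edges (3,0,fn); (3,2,arg); (5,3,fn); added nodes 16; added edges (5,16,fn); (16,2,fn); (16,4,arg); result: nodes: 2:c1, 4:c1, 5:app, 10:c2, 12:app, 13:c1, 14:app, 15:app, 16:app edges: (5,4,arg); (5,16,fn); (12,10,fn); (12,15,arg); (14,12,fn); (14,13,arg); (15,5,arg); (15,5,fn); (16,2,fn); (16,4,arg)
final:
nodes: 2:c1, 4:c1, 5:app, 10:c2, 12:app, 13:c1, 14:app, 15:app, 16:app
edges: (5,4,arg); (5,16,fn); (12,10,fn); (12,15,arg); (14,12,fn); (14,13,arg); (15,5,arg); (15,5,fn); (16,2,fn); (16,4,arg)


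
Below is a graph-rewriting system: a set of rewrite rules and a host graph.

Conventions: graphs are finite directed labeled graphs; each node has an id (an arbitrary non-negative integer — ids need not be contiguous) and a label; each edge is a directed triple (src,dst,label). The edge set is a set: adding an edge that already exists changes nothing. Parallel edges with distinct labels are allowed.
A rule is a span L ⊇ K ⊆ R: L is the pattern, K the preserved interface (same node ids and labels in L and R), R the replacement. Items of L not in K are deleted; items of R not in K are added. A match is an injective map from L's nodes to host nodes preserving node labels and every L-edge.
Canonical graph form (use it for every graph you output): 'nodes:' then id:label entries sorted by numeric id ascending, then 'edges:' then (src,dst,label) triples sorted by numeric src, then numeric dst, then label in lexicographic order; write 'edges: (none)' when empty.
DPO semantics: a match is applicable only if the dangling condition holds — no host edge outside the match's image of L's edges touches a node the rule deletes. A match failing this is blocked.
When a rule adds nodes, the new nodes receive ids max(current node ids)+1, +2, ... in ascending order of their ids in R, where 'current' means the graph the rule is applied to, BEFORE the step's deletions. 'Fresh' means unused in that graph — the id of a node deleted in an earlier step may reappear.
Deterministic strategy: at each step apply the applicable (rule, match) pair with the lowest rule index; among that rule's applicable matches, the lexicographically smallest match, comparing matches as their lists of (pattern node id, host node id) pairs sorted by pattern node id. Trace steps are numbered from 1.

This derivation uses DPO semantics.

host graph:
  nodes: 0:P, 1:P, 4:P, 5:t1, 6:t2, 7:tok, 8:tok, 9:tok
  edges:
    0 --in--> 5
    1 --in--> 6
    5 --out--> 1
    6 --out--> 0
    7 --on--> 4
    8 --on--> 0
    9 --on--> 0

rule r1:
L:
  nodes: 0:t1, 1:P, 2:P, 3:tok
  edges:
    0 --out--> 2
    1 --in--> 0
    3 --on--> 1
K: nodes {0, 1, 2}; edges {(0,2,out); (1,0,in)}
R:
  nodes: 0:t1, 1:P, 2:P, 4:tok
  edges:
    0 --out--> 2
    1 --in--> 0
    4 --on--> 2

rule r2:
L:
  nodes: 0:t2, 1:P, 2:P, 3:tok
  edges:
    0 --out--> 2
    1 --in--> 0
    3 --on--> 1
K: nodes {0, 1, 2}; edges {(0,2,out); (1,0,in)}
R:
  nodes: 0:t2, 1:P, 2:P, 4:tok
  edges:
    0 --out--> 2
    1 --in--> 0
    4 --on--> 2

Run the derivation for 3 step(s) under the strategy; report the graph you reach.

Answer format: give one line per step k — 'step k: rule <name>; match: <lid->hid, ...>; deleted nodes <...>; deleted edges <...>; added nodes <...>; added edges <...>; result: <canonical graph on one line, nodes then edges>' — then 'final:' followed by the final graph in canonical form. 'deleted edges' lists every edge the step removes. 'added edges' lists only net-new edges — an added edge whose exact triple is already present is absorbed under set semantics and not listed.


step 1: rule r1; match: 0->5, 1->0, 2->1, 3->8; deleted nodes 8; deleted edges (8,0,on); added nodes 10; added edges (10,1,on); result: nodes: 0:P, 1:P, 4:P, 5:t1, 6:t2, 7:tok, 9:tok, 10:tok edges: (0,5,in); (1,6,in); (5,1,out); (6,0,out); (7,4,on); (9,0,on); (10,1,on)
step 2: rule r1; match: 0->5, 1->0, 2->1, 3->9; deleted nodes 9; deleted edges (9,0,on); added nodes 11; added edges (11,1,on); result: nodes: 0:P, 1:P, 4:P, 5:t1, 6:t2, 7:tok, 10:tok, 11:tok edges: (0,5,in); (1,6,in); (5,1,out); (6,0,out); (7,4,on); (10,1,on); (11,1,on)
step 3: rule r2; match: 0->6, 1->1, 2->0, 3->10; deleted nodes 10; deleted edges (10,1,on); added nodes 12; added edges (12,0,on); result: nodes: 0:P, 1:P, 4:P, 5:t1, 6:t2, 7:tok, 11:tok, 12:tok edges: (0,5,in); (1,6,in); (5,1,out); (6,0,out); (7,4,on); (11,1,on); (12,0,on)
final:
nodes: 0:P, 1:P, 4:P, 5:t1, 6:t2, 7:tok, 11:tok, 12:tok
edges: (0,5,in); (1,6,in); (5,1,out); (6,0,out); (7,4,on); (11,1,on); (12,0,on)


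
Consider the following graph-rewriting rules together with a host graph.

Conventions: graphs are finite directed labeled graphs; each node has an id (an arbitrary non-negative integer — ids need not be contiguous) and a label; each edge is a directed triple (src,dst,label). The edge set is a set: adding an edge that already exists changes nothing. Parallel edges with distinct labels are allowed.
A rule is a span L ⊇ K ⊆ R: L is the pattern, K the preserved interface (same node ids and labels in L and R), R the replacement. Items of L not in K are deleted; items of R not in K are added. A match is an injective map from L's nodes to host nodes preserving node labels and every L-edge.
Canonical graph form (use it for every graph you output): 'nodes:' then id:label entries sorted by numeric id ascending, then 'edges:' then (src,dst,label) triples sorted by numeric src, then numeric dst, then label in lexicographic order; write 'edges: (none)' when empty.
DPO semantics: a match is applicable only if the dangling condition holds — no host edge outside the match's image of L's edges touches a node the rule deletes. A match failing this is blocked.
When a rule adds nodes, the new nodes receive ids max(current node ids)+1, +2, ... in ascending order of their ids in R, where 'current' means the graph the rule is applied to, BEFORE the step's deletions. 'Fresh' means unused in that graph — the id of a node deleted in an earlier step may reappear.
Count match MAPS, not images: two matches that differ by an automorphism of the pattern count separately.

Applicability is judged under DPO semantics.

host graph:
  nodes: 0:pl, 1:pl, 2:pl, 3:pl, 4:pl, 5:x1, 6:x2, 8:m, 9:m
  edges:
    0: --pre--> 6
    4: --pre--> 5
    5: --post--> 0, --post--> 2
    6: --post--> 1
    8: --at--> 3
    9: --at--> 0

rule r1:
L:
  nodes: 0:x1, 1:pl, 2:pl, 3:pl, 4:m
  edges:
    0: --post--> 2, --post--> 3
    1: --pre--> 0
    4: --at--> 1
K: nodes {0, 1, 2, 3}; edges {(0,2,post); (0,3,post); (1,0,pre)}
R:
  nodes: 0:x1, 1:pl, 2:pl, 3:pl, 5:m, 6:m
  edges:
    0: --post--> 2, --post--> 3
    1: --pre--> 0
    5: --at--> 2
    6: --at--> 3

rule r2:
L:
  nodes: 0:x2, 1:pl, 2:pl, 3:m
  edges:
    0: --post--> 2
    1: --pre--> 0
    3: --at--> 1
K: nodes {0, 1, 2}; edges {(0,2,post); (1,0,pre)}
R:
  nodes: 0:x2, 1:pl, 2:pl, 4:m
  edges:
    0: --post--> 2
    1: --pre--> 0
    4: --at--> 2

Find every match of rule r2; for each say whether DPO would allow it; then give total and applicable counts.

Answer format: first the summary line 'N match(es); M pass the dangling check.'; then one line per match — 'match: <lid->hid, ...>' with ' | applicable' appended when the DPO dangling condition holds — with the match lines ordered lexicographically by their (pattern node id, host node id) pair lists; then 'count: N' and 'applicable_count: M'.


1 match(es); 1 pass the dangling check.
match: 0->6, 1->0, 2->1, 3->9 | applicable
count: 1
applicable_count: 1


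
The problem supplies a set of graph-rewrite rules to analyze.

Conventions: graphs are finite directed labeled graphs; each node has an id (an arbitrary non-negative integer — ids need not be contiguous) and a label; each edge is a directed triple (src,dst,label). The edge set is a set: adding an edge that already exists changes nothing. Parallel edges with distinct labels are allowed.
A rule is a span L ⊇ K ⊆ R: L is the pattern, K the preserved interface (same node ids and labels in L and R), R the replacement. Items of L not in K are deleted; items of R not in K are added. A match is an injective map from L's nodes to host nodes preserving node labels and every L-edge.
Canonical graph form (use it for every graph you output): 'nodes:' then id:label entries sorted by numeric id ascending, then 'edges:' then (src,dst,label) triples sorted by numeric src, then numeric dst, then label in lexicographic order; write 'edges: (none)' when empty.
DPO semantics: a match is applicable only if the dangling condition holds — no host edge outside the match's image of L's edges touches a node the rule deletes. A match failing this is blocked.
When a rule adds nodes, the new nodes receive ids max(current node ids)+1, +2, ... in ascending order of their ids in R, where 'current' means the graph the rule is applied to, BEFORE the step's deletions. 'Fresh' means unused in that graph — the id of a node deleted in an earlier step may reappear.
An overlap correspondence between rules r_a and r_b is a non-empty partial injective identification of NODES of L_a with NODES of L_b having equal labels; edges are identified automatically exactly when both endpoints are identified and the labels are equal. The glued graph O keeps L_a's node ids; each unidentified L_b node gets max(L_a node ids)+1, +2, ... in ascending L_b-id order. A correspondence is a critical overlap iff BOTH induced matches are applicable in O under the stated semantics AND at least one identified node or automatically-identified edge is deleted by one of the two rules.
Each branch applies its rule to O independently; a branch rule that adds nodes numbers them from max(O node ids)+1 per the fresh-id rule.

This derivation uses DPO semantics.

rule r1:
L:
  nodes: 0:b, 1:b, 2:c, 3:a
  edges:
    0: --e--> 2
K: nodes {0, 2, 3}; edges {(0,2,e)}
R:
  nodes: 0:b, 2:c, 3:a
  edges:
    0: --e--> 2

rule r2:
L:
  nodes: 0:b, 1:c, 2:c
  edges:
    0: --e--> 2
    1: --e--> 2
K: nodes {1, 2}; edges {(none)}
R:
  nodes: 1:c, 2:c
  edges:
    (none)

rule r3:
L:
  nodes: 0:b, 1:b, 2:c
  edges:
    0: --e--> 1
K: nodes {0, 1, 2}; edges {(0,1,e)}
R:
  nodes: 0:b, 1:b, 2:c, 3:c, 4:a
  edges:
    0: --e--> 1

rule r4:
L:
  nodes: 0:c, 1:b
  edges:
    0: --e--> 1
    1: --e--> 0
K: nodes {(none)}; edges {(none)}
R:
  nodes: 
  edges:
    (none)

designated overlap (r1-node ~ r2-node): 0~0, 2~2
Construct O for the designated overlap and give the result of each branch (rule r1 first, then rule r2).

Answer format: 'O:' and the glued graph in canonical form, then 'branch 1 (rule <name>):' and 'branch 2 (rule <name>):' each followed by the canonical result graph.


O:
nodes: 0:b, 1:b, 2:c, 3:a, 4:c
edges: (0,2,e); (4,2,e)
branch 1 (rule r1):
nodes: 0:b, 2:c, 3:a, 4:c
edges: (0,2,e); (4,2,e)
branch 2 (rule r2):
nodes: 1:b, 2:c, 3:a, 4:c
edges: (none)
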